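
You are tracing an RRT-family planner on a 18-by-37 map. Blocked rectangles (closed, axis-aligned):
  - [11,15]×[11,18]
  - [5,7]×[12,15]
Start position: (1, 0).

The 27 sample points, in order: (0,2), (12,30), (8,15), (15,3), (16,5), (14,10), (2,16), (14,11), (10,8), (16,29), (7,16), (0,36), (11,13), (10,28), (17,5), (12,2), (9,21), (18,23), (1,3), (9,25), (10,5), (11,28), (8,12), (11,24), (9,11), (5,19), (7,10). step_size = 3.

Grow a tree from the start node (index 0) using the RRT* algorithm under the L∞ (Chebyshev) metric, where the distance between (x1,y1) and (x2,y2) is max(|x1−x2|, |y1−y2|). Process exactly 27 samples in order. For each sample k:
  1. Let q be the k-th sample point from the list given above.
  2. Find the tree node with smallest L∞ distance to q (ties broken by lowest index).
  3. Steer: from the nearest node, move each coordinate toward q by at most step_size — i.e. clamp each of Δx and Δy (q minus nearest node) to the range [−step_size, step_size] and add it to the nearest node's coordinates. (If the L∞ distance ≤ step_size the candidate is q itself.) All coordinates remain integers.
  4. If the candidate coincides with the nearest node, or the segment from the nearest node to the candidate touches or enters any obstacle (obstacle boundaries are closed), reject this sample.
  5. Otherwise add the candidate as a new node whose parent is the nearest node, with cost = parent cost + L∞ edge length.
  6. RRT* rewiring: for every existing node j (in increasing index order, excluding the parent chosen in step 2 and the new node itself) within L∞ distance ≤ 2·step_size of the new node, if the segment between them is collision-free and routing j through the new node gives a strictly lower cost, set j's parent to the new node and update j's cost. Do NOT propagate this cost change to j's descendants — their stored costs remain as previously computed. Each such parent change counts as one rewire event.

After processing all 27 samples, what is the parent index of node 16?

Parent of node 16: 14

1. q=(0,2) nearest=0 d=2 new=(0,2) → add node 1 parent=0 cost=2
2. q=(12,30) nearest=1 d=28 new=(3,5) → add node 2 parent=1 cost=5
3. q=(8,15) nearest=2 d=10 new=(6,8) → add node 3 parent=2 cost=8
4. q=(15,3) nearest=3 d=9 new=(9,5) → add node 4 parent=3 cost=11
5. q=(16,5) nearest=4 d=7 new=(12,5) → add node 5 parent=4 cost=14
6. q=(14,10) nearest=4 d=5 new=(12,8) → add node 6 parent=4 cost=14
7. q=(2,16) nearest=3 d=8 new=(3,11) → add node 7 parent=3 cost=11
8. q=(14,11) nearest=6 d=3 new=(14,11) → blocked by [11,15]×[11,18], reject
9. q=(10,8) nearest=6 d=2 new=(10,8) → add node 8 parent=6 cost=16
10. q=(16,29) nearest=7 d=18 new=(6,14) → blocked by [5,7]×[12,15], reject
11. q=(7,16) nearest=7 d=5 new=(6,14) → blocked by [5,7]×[12,15], reject
12. q=(0,36) nearest=7 d=25 new=(0,14) → add node 9 parent=7 cost=14
13. q=(11,13) nearest=3 d=5 new=(9,11) → add node 10 parent=3 cost=11; rewire 8→10 (14<16)
14. q=(10,28) nearest=9 d=14 new=(3,17) → add node 11 parent=9 cost=17
15. q=(17,5) nearest=5 d=5 new=(15,5) → add node 12 parent=5 cost=17
16. q=(12,2) nearest=4 d=3 new=(12,2) → add node 13 parent=4 cost=14
17. q=(9,21) nearest=11 d=6 new=(6,20) → add node 14 parent=11 cost=20
18. q=(18,23) nearest=10 d=12 new=(12,14) → blocked by [11,15]×[11,18], reject
19. q=(1,3) nearest=1 d=1 new=(1,3) → add node 15 parent=1 cost=3
20. q=(9,25) nearest=14 d=5 new=(9,23) → add node 16 parent=14 cost=23
21. q=(10,5) nearest=4 d=1 new=(10,5) → add node 17 parent=4 cost=12
22. q=(11,28) nearest=16 d=5 new=(11,26) → add node 18 parent=16 cost=26
23. q=(8,12) nearest=10 d=1 new=(8,12) → add node 19 parent=10 cost=12
24. q=(11,24) nearest=16 d=2 new=(11,24) → add node 20 parent=16 cost=25
25. q=(9,11) nearest=10 d=0 → coincident, reject
26. q=(5,19) nearest=14 d=1 new=(5,19) → add node 21 parent=14 cost=21
27. q=(7,10) nearest=3 d=2 new=(7,10) → add node 22 parent=3 cost=10; rewire 8→22 (13<14)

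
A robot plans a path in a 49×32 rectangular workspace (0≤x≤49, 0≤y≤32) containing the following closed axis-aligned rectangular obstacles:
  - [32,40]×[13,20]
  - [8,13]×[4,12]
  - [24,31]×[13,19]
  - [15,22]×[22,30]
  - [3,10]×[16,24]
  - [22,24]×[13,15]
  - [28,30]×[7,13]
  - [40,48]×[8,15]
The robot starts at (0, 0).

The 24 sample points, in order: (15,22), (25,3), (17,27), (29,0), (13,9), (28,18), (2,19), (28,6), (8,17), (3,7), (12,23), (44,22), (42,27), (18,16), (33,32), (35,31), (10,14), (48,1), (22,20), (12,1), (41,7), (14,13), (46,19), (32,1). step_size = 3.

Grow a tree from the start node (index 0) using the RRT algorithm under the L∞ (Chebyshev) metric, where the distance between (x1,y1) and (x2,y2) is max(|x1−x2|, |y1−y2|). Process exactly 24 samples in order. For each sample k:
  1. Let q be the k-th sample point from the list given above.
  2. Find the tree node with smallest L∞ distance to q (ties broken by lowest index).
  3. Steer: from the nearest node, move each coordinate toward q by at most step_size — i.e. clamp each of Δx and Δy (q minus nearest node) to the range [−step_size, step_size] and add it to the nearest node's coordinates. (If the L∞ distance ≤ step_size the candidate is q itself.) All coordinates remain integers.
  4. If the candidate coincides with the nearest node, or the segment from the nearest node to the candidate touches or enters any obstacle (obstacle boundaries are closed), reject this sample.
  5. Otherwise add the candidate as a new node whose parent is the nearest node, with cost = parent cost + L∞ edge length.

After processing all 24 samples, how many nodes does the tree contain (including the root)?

1. q=(15,22) nearest=0 d=22 new=(3,3) → add node 1 parent=0 cost=3
2. q=(25,3) nearest=1 d=22 new=(6,3) → add node 2 parent=1 cost=6
3. q=(17,27) nearest=1 d=24 new=(6,6) → add node 3 parent=1 cost=6
4. q=(29,0) nearest=2 d=23 new=(9,0) → add node 4 parent=2 cost=9
5. q=(13,9) nearest=2 d=7 new=(9,6) → blocked by [8,13]×[4,12], reject
6. q=(28,18) nearest=4 d=19 new=(12,3) → add node 5 parent=4 cost=12
7. q=(2,19) nearest=3 d=13 new=(3,9) → add node 6 parent=3 cost=9
8. q=(28,6) nearest=5 d=16 new=(15,6) → blocked by [8,13]×[4,12], reject
9. q=(8,17) nearest=6 d=8 new=(6,12) → add node 7 parent=6 cost=12
10. q=(3,7) nearest=6 d=2 new=(3,7) → add node 8 parent=6 cost=11
11. q=(12,23) nearest=7 d=11 new=(9,15) → add node 9 parent=7 cost=15
12. q=(44,22) nearest=5 d=32 new=(15,6) → blocked by [8,13]×[4,12], reject
13. q=(42,27) nearest=5 d=30 new=(15,6) → blocked by [8,13]×[4,12], reject
14. q=(18,16) nearest=9 d=9 new=(12,16) → add node 10 parent=9 cost=18
15. q=(33,32) nearest=10 d=21 new=(15,19) → add node 11 parent=10 cost=21
16. q=(35,31) nearest=11 d=20 new=(18,22) → blocked by [15,22]×[22,30], reject
17. q=(10,14) nearest=9 d=1 new=(10,14) → add node 12 parent=9 cost=16
18. q=(48,1) nearest=11 d=33 new=(18,16) → add node 13 parent=11 cost=24
19. q=(22,20) nearest=13 d=4 new=(21,19) → add node 14 parent=13 cost=27
20. q=(12,1) nearest=5 d=2 new=(12,1) → add node 15 parent=5 cost=14
21. q=(41,7) nearest=14 d=20 new=(24,16) → blocked by [24,31]×[13,19], reject
22. q=(14,13) nearest=10 d=3 new=(14,13) → add node 16 parent=10 cost=21
23. q=(46,19) nearest=14 d=25 new=(24,19) → blocked by [24,31]×[13,19], reject
24. q=(32,1) nearest=13 d=15 new=(21,13) → add node 17 parent=13 cost=27

Node count: 18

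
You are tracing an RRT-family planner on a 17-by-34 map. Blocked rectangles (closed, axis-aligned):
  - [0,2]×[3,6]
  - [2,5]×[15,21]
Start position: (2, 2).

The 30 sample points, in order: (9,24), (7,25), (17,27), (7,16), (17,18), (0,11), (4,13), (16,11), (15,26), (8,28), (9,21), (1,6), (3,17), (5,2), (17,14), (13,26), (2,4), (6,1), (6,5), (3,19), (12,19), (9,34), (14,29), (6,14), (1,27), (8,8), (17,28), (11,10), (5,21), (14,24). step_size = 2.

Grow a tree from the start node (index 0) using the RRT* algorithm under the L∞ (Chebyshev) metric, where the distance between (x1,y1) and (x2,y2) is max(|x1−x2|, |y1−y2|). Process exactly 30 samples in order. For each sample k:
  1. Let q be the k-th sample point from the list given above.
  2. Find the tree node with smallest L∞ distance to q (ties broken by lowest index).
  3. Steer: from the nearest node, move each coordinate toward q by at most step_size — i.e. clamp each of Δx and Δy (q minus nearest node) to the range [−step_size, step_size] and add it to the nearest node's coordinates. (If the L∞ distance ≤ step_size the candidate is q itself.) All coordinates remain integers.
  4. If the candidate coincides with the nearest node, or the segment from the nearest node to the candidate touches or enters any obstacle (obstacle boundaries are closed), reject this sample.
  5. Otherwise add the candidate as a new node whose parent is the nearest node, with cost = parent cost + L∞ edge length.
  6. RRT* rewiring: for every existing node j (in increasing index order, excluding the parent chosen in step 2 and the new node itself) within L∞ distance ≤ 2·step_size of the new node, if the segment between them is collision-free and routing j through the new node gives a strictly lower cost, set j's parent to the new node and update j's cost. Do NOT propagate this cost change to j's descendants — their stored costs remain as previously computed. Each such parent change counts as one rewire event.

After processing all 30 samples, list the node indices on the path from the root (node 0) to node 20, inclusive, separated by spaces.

1. q=(9,24) nearest=0 d=22 new=(4,4) → add node 1 parent=0 cost=2
2. q=(7,25) nearest=1 d=21 new=(6,6) → add node 2 parent=1 cost=4
3. q=(17,27) nearest=2 d=21 new=(8,8) → add node 3 parent=2 cost=6
4. q=(7,16) nearest=3 d=8 new=(7,10) → add node 4 parent=3 cost=8
5. q=(17,18) nearest=3 d=10 new=(10,10) → add node 5 parent=3 cost=8
6. q=(0,11) nearest=2 d=6 new=(4,8) → add node 6 parent=2 cost=6
7. q=(4,13) nearest=4 d=3 new=(5,12) → add node 7 parent=4 cost=10
8. q=(16,11) nearest=5 d=6 new=(12,11) → add node 8 parent=5 cost=10
9. q=(15,26) nearest=7 d=14 new=(7,14) → add node 9 parent=7 cost=12
10. q=(8,28) nearest=9 d=14 new=(8,16) → add node 10 parent=9 cost=14
11. q=(9,21) nearest=10 d=5 new=(9,18) → add node 11 parent=10 cost=16
12. q=(1,6) nearest=1 d=3 new=(2,6) → blocked by [0,2]×[3,6], reject
13. q=(3,17) nearest=9 d=4 new=(5,16) → blocked by [2,5]×[15,21], reject
14. q=(5,2) nearest=1 d=2 new=(5,2) → add node 12 parent=1 cost=4
15. q=(17,14) nearest=8 d=5 new=(14,13) → add node 13 parent=8 cost=12
16. q=(13,26) nearest=11 d=8 new=(11,20) → add node 14 parent=11 cost=18
17. q=(2,4) nearest=0 d=2 new=(2,4) → blocked by [0,2]×[3,6], reject
18. q=(6,1) nearest=12 d=1 new=(6,1) → add node 15 parent=12 cost=5
19. q=(6,5) nearest=2 d=1 new=(6,5) → add node 16 parent=2 cost=5
20. q=(3,19) nearest=9 d=5 new=(5,16) → blocked by [2,5]×[15,21], reject
21. q=(12,19) nearest=14 d=1 new=(12,19) → add node 17 parent=14 cost=19
22. q=(9,34) nearest=14 d=14 new=(9,22) → add node 18 parent=14 cost=20
23. q=(14,29) nearest=18 d=7 new=(11,24) → add node 19 parent=18 cost=22
24. q=(6,14) nearest=9 d=1 new=(6,14) → add node 20 parent=9 cost=13
25. q=(1,27) nearest=18 d=8 new=(7,24) → add node 21 parent=18 cost=22
26. q=(8,8) nearest=3 d=0 → coincident, reject
27. q=(17,28) nearest=19 d=6 new=(13,26) → add node 22 parent=19 cost=24
28. q=(11,10) nearest=5 d=1 new=(11,10) → add node 23 parent=5 cost=9
29. q=(5,21) nearest=21 d=3 new=(5,22) → add node 24 parent=21 cost=24
30. q=(14,24) nearest=22 d=2 new=(14,24) → add node 25 parent=22 cost=26

Path: 0 1 2 3 4 7 9 20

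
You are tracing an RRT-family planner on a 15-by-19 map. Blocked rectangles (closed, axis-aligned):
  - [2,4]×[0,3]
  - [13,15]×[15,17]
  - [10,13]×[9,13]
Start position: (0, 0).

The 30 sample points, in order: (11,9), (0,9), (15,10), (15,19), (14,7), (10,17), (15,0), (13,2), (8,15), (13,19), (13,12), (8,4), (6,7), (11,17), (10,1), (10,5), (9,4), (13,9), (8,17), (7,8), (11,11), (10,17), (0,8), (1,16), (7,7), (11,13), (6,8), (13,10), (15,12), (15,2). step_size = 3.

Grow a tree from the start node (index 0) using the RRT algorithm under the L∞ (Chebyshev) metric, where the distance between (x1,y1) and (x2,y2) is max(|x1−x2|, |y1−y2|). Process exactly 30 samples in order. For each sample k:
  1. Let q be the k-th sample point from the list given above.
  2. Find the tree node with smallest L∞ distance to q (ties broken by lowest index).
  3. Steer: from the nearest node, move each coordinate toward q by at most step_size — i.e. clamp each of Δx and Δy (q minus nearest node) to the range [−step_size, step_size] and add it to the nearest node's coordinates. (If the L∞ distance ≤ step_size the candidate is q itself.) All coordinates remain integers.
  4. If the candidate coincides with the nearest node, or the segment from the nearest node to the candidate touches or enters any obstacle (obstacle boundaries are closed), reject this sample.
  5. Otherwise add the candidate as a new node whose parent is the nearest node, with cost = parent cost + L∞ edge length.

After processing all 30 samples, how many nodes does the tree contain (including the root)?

Node count: 22

1. q=(11,9) nearest=0 d=11 new=(3,3) → blocked by [2,4]×[0,3], reject
2. q=(0,9) nearest=0 d=9 new=(0,3) → add node 1 parent=0 cost=3
3. q=(15,10) nearest=0 d=15 new=(3,3) → blocked by [2,4]×[0,3], reject
4. q=(15,19) nearest=1 d=16 new=(3,6) → add node 2 parent=1 cost=6
5. q=(14,7) nearest=2 d=11 new=(6,7) → add node 3 parent=2 cost=9
6. q=(10,17) nearest=3 d=10 new=(9,10) → add node 4 parent=3 cost=12
7. q=(15,0) nearest=3 d=9 new=(9,4) → add node 5 parent=3 cost=12
8. q=(13,2) nearest=5 d=4 new=(12,2) → add node 6 parent=5 cost=15
9. q=(8,15) nearest=4 d=5 new=(8,13) → add node 7 parent=4 cost=15
10. q=(13,19) nearest=7 d=6 new=(11,16) → add node 8 parent=7 cost=18
11. q=(13,12) nearest=4 d=4 new=(12,12) → blocked by [10,13]×[9,13], reject
12. q=(8,4) nearest=5 d=1 new=(8,4) → add node 9 parent=5 cost=13
13. q=(6,7) nearest=3 d=0 → coincident, reject
14. q=(11,17) nearest=8 d=1 new=(11,17) → add node 10 parent=8 cost=19
15. q=(10,1) nearest=6 d=2 new=(10,1) → add node 11 parent=6 cost=17
16. q=(10,5) nearest=5 d=1 new=(10,5) → add node 12 parent=5 cost=13
17. q=(9,4) nearest=5 d=0 → coincident, reject
18. q=(13,9) nearest=4 d=4 new=(12,9) → blocked by [10,13]×[9,13], reject
19. q=(8,17) nearest=8 d=3 new=(8,17) → add node 13 parent=8 cost=21
20. q=(7,8) nearest=3 d=1 new=(7,8) → add node 14 parent=3 cost=10
21. q=(11,11) nearest=4 d=2 new=(11,11) → blocked by [10,13]×[9,13], reject
22. q=(10,17) nearest=8 d=1 new=(10,17) → add node 15 parent=8 cost=19
23. q=(0,8) nearest=2 d=3 new=(0,8) → add node 16 parent=2 cost=9
24. q=(1,16) nearest=7 d=7 new=(5,16) → add node 17 parent=7 cost=18
25. q=(7,7) nearest=3 d=1 new=(7,7) → add node 18 parent=3 cost=10
26. q=(11,13) nearest=4 d=3 new=(11,13) → blocked by [10,13]×[9,13], reject
27. q=(6,8) nearest=3 d=1 new=(6,8) → add node 19 parent=3 cost=10
28. q=(13,10) nearest=4 d=4 new=(12,10) → blocked by [10,13]×[9,13], reject
29. q=(15,12) nearest=8 d=4 new=(14,13) → add node 20 parent=8 cost=21
30. q=(15,2) nearest=6 d=3 new=(15,2) → add node 21 parent=6 cost=18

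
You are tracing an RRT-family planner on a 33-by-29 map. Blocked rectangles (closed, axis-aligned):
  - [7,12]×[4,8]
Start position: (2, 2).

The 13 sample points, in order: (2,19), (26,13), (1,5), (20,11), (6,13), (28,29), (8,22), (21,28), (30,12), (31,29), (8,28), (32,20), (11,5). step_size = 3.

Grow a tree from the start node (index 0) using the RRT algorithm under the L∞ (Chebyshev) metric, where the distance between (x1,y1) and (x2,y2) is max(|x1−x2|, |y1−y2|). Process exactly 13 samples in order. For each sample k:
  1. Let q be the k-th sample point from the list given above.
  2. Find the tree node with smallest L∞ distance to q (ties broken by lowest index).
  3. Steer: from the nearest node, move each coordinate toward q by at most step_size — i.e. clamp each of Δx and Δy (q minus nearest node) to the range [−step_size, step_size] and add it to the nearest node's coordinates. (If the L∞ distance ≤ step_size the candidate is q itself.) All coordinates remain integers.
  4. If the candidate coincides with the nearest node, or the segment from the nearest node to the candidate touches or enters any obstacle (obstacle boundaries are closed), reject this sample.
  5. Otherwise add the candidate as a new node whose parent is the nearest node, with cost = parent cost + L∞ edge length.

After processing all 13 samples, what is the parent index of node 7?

Parent of node 7: 6

1. q=(2,19) nearest=0 d=17 new=(2,5) → add node 1 parent=0 cost=3
2. q=(26,13) nearest=0 d=24 new=(5,5) → add node 2 parent=0 cost=3
3. q=(1,5) nearest=1 d=1 new=(1,5) → add node 3 parent=1 cost=4
4. q=(20,11) nearest=2 d=15 new=(8,8) → blocked by [7,12]×[4,8], reject
5. q=(6,13) nearest=1 d=8 new=(5,8) → add node 4 parent=1 cost=6
6. q=(28,29) nearest=4 d=23 new=(8,11) → add node 5 parent=4 cost=9
7. q=(8,22) nearest=5 d=11 new=(8,14) → add node 6 parent=5 cost=12
8. q=(21,28) nearest=6 d=14 new=(11,17) → add node 7 parent=6 cost=15
9. q=(30,12) nearest=7 d=19 new=(14,14) → add node 8 parent=7 cost=18
10. q=(31,29) nearest=8 d=17 new=(17,17) → add node 9 parent=8 cost=21
11. q=(8,28) nearest=7 d=11 new=(8,20) → add node 10 parent=7 cost=18
12. q=(32,20) nearest=9 d=15 new=(20,20) → add node 11 parent=9 cost=24
13. q=(11,5) nearest=2 d=6 new=(8,5) → blocked by [7,12]×[4,8], reject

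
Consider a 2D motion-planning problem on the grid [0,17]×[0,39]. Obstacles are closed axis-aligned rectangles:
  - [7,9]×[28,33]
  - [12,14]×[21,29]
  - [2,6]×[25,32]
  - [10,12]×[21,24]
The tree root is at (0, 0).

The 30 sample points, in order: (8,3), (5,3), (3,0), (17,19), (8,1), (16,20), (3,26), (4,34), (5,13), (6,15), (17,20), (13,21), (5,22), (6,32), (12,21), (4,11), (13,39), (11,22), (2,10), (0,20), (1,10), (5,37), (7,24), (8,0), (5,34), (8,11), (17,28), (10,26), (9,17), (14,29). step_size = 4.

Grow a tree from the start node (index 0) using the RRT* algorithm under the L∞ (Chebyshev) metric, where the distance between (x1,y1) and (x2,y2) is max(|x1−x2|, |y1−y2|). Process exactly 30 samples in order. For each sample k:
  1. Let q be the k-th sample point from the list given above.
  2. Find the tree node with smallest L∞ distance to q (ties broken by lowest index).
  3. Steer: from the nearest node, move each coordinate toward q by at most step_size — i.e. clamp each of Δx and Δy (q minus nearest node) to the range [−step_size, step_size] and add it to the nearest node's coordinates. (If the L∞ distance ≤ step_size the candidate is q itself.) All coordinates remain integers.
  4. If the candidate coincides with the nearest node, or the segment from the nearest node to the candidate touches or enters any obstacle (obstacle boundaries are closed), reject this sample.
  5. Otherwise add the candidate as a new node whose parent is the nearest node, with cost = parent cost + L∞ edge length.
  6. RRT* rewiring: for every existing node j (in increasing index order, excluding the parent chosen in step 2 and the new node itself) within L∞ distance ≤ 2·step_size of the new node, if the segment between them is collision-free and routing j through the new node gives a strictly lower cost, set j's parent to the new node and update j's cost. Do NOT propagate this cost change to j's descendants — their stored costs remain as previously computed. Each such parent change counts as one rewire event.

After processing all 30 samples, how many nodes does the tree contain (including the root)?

Node count: 24

1. q=(8,3) nearest=0 d=8 new=(4,3) → add node 1 parent=0 cost=4
2. q=(5,3) nearest=1 d=1 new=(5,3) → add node 2 parent=1 cost=5
3. q=(3,0) nearest=0 d=3 new=(3,0) → add node 3 parent=0 cost=3
4. q=(17,19) nearest=1 d=16 new=(8,7) → add node 4 parent=1 cost=8
5. q=(8,1) nearest=2 d=3 new=(8,1) → add node 5 parent=2 cost=8
6. q=(16,20) nearest=4 d=13 new=(12,11) → add node 6 parent=4 cost=12
7. q=(3,26) nearest=6 d=15 new=(8,15) → add node 7 parent=6 cost=16
8. q=(4,34) nearest=7 d=19 new=(4,19) → add node 8 parent=7 cost=20
9. q=(5,13) nearest=7 d=3 new=(5,13) → add node 9 parent=7 cost=19
10. q=(6,15) nearest=7 d=2 new=(6,15) → add node 10 parent=7 cost=18
11. q=(17,20) nearest=6 d=9 new=(16,15) → add node 11 parent=6 cost=16
12. q=(13,21) nearest=7 d=6 new=(12,19) → add node 12 parent=7 cost=20
13. q=(5,22) nearest=8 d=3 new=(5,22) → add node 13 parent=8 cost=23
14. q=(6,32) nearest=13 d=10 new=(6,26) → blocked by [2,6]×[25,32], reject
15. q=(12,21) nearest=12 d=2 new=(12,21) → blocked by [12,14]×[21,29], reject
16. q=(4,11) nearest=9 d=2 new=(4,11) → add node 14 parent=9 cost=21
17. q=(13,39) nearest=13 d=17 new=(9,26) → add node 15 parent=13 cost=27
18. q=(11,22) nearest=12 d=3 new=(11,22) → blocked by [10,12]×[21,24], reject
19. q=(2,10) nearest=14 d=2 new=(2,10) → add node 16 parent=14 cost=23
20. q=(0,20) nearest=8 d=4 new=(0,20) → add node 17 parent=8 cost=24
21. q=(1,10) nearest=16 d=1 new=(1,10) → add node 18 parent=16 cost=24
22. q=(5,37) nearest=15 d=11 new=(5,30) → blocked by [7,9]×[28,33], reject
23. q=(7,24) nearest=13 d=2 new=(7,24) → add node 19 parent=13 cost=25
24. q=(8,0) nearest=5 d=1 new=(8,0) → add node 20 parent=5 cost=9
25. q=(5,34) nearest=15 d=8 new=(5,30) → blocked by [7,9]×[28,33], reject
26. q=(8,11) nearest=9 d=3 new=(8,11) → add node 21 parent=9 cost=22
27. q=(17,28) nearest=15 d=8 new=(13,28) → blocked by [12,14]×[21,29], reject
28. q=(10,26) nearest=15 d=1 new=(10,26) → add node 22 parent=15 cost=28
29. q=(9,17) nearest=7 d=2 new=(9,17) → add node 23 parent=7 cost=18
30. q=(14,29) nearest=22 d=4 new=(14,29) → blocked by [12,14]×[21,29], reject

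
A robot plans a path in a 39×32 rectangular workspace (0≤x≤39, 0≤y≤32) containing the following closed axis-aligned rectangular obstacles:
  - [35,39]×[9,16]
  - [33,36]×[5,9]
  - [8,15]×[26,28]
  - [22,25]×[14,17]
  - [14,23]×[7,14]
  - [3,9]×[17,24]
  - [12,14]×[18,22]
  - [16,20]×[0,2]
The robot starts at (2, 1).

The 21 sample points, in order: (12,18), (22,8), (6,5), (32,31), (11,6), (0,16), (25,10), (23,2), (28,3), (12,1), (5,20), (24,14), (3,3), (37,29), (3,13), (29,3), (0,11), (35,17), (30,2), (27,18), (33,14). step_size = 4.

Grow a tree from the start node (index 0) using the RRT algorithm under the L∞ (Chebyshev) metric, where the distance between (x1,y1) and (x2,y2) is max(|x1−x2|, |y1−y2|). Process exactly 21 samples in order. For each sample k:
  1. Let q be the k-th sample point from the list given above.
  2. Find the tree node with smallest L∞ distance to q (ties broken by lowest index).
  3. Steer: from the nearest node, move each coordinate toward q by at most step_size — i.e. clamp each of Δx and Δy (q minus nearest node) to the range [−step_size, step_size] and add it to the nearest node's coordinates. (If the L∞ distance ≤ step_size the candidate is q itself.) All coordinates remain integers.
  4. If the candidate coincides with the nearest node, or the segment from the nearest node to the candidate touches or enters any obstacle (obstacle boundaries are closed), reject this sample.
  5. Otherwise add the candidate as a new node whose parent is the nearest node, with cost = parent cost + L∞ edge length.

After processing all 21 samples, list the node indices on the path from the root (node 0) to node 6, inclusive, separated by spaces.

Path: 0 1 2 3 5 6

1. q=(12,18) nearest=0 d=17 new=(6,5) → add node 1 parent=0 cost=4
2. q=(22,8) nearest=1 d=16 new=(10,8) → add node 2 parent=1 cost=8
3. q=(6,5) nearest=1 d=0 → coincident, reject
4. q=(32,31) nearest=2 d=23 new=(14,12) → blocked by [14,23]×[7,14], reject
5. q=(11,6) nearest=2 d=2 new=(11,6) → add node 3 parent=2 cost=10
6. q=(0,16) nearest=2 d=10 new=(6,12) → add node 4 parent=2 cost=12
7. q=(25,10) nearest=3 d=14 new=(15,10) → blocked by [14,23]×[7,14], reject
8. q=(23,2) nearest=3 d=12 new=(15,2) → add node 5 parent=3 cost=14
9. q=(28,3) nearest=5 d=13 new=(19,3) → add node 6 parent=5 cost=18
10. q=(12,1) nearest=5 d=3 new=(12,1) → add node 7 parent=5 cost=17
11. q=(5,20) nearest=4 d=8 new=(5,16) → add node 8 parent=4 cost=16
12. q=(24,14) nearest=6 d=11 new=(23,7) → blocked by [14,23]×[7,14], reject
13. q=(3,3) nearest=0 d=2 new=(3,3) → add node 9 parent=0 cost=2
14. q=(37,29) nearest=3 d=26 new=(15,10) → blocked by [14,23]×[7,14], reject
15. q=(3,13) nearest=4 d=3 new=(3,13) → add node 10 parent=4 cost=15
16. q=(29,3) nearest=6 d=10 new=(23,3) → add node 11 parent=6 cost=22
17. q=(0,11) nearest=10 d=3 new=(0,11) → add node 12 parent=10 cost=18
18. q=(35,17) nearest=11 d=14 new=(27,7) → add node 13 parent=11 cost=26
19. q=(30,2) nearest=13 d=5 new=(30,3) → add node 14 parent=13 cost=30
20. q=(27,18) nearest=13 d=11 new=(27,11) → add node 15 parent=13 cost=30
21. q=(33,14) nearest=15 d=6 new=(31,14) → add node 16 parent=15 cost=34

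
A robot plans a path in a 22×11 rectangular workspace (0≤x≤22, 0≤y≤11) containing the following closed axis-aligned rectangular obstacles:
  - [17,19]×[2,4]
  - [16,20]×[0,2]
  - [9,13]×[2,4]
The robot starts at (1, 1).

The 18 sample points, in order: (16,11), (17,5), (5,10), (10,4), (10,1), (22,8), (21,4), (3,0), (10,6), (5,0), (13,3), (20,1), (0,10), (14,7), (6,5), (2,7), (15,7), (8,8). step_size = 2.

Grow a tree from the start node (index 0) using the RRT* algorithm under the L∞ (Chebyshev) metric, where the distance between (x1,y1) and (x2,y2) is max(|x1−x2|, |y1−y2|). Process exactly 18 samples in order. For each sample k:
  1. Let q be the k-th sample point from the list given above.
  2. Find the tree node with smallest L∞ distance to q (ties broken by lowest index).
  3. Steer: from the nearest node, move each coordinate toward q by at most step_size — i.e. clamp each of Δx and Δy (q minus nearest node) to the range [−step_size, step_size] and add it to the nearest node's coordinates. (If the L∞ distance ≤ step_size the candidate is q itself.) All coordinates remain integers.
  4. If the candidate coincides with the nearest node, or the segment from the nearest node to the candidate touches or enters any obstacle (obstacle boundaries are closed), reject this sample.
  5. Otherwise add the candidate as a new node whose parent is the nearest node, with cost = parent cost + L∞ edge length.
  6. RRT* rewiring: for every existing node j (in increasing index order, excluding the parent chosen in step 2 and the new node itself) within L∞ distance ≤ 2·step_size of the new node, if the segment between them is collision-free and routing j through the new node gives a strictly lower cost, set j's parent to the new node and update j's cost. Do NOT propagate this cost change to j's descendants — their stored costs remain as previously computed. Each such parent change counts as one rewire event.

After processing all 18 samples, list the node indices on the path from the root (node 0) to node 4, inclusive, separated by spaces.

Path: 0 1 2 4

1. q=(16,11) nearest=0 d=15 new=(3,3) → add node 1 parent=0 cost=2
2. q=(17,5) nearest=1 d=14 new=(5,5) → add node 2 parent=1 cost=4
3. q=(5,10) nearest=2 d=5 new=(5,7) → add node 3 parent=2 cost=6
4. q=(10,4) nearest=2 d=5 new=(7,4) → add node 4 parent=2 cost=6
5. q=(10,1) nearest=4 d=3 new=(9,2) → blocked by [9,13]×[2,4], reject
6. q=(22,8) nearest=4 d=15 new=(9,6) → add node 5 parent=4 cost=8
7. q=(21,4) nearest=5 d=12 new=(11,4) → blocked by [9,13]×[2,4], reject
8. q=(3,0) nearest=0 d=2 new=(3,0) → add node 6 parent=0 cost=2
9. q=(10,6) nearest=5 d=1 new=(10,6) → add node 7 parent=5 cost=9
10. q=(5,0) nearest=6 d=2 new=(5,0) → add node 8 parent=6 cost=4
11. q=(13,3) nearest=7 d=3 new=(12,4) → blocked by [9,13]×[2,4], reject
12. q=(20,1) nearest=7 d=10 new=(12,4) → blocked by [9,13]×[2,4], reject
13. q=(0,10) nearest=2 d=5 new=(3,7) → add node 9 parent=2 cost=6
14. q=(14,7) nearest=7 d=4 new=(12,7) → add node 10 parent=7 cost=11
15. q=(6,5) nearest=2 d=1 new=(6,5) → add node 11 parent=2 cost=5
16. q=(2,7) nearest=9 d=1 new=(2,7) → add node 12 parent=9 cost=7
17. q=(15,7) nearest=10 d=3 new=(14,7) → add node 13 parent=10 cost=13
18. q=(8,8) nearest=5 d=2 new=(8,8) → add node 14 parent=5 cost=10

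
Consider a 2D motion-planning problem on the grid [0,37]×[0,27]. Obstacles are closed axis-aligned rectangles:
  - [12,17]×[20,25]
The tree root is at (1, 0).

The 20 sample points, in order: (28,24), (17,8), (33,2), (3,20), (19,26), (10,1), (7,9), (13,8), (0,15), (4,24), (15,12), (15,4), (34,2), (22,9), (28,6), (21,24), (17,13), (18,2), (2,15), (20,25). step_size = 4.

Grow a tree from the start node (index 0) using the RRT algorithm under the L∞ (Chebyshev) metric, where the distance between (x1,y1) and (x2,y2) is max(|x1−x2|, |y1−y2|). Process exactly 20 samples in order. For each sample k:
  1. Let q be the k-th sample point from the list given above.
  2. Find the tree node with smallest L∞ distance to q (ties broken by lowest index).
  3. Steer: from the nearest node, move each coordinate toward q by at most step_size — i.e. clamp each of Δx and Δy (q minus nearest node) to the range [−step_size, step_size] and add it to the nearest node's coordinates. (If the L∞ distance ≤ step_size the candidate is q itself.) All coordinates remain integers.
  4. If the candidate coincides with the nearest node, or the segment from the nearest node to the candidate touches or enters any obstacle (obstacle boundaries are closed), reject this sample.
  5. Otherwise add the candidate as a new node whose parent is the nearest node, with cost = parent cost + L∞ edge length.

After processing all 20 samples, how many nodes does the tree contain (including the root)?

Node count: 19

1. q=(28,24) nearest=0 d=27 new=(5,4) → add node 1 parent=0 cost=4
2. q=(17,8) nearest=1 d=12 new=(9,8) → add node 2 parent=1 cost=8
3. q=(33,2) nearest=2 d=24 new=(13,4) → add node 3 parent=2 cost=12
4. q=(3,20) nearest=2 d=12 new=(5,12) → add node 4 parent=2 cost=12
5. q=(19,26) nearest=4 d=14 new=(9,16) → add node 5 parent=4 cost=16
6. q=(10,1) nearest=3 d=3 new=(10,1) → add node 6 parent=3 cost=15
7. q=(7,9) nearest=2 d=2 new=(7,9) → add node 7 parent=2 cost=10
8. q=(13,8) nearest=2 d=4 new=(13,8) → add node 8 parent=2 cost=12
9. q=(0,15) nearest=4 d=5 new=(1,15) → add node 9 parent=4 cost=16
10. q=(4,24) nearest=5 d=8 new=(5,20) → add node 10 parent=5 cost=20
11. q=(15,12) nearest=8 d=4 new=(15,12) → add node 11 parent=8 cost=16
12. q=(15,4) nearest=3 d=2 new=(15,4) → add node 12 parent=3 cost=14
13. q=(34,2) nearest=11 d=19 new=(19,8) → add node 13 parent=11 cost=20
14. q=(22,9) nearest=13 d=3 new=(22,9) → add node 14 parent=13 cost=23
15. q=(28,6) nearest=14 d=6 new=(26,6) → add node 15 parent=14 cost=27
16. q=(21,24) nearest=5 d=12 new=(13,20) → blocked by [12,17]×[20,25], reject
17. q=(17,13) nearest=11 d=2 new=(17,13) → add node 16 parent=11 cost=18
18. q=(18,2) nearest=12 d=3 new=(18,2) → add node 17 parent=12 cost=17
19. q=(2,15) nearest=9 d=1 new=(2,15) → add node 18 parent=9 cost=17
20. q=(20,25) nearest=5 d=11 new=(13,20) → blocked by [12,17]×[20,25], reject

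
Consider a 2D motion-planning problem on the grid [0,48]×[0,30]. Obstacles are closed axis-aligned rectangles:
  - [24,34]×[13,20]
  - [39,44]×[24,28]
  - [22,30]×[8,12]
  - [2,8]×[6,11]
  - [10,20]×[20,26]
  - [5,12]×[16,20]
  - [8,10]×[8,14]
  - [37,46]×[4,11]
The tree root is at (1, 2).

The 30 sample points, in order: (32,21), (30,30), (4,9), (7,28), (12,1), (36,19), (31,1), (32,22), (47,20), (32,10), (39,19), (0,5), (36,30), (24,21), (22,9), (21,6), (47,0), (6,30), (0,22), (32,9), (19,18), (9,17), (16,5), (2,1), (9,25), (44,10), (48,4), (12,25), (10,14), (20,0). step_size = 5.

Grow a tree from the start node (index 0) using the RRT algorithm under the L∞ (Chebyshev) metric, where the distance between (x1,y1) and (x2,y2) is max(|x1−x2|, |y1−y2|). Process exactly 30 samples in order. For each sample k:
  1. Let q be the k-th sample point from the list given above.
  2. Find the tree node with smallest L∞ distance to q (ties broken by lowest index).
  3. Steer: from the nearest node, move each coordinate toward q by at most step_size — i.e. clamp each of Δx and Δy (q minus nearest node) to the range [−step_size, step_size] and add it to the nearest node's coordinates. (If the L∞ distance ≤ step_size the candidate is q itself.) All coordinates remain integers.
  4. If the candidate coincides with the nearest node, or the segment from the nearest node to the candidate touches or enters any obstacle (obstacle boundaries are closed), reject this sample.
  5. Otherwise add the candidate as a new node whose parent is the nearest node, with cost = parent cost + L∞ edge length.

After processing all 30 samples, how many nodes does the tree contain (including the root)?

1. q=(32,21) nearest=0 d=31 new=(6,7) → blocked by [2,8]×[6,11], reject
2. q=(30,30) nearest=0 d=29 new=(6,7) → blocked by [2,8]×[6,11], reject
3. q=(4,9) nearest=0 d=7 new=(4,7) → blocked by [2,8]×[6,11], reject
4. q=(7,28) nearest=0 d=26 new=(6,7) → blocked by [2,8]×[6,11], reject
5. q=(12,1) nearest=0 d=11 new=(6,1) → add node 1 parent=0 cost=5
6. q=(36,19) nearest=1 d=30 new=(11,6) → add node 2 parent=1 cost=10
7. q=(31,1) nearest=2 d=20 new=(16,1) → add node 3 parent=2 cost=15
8. q=(32,22) nearest=2 d=21 new=(16,11) → add node 4 parent=2 cost=15
9. q=(47,20) nearest=3 d=31 new=(21,6) → add node 5 parent=3 cost=20
10. q=(32,10) nearest=5 d=11 new=(26,10) → blocked by [22,30]×[8,12], reject
11. q=(39,19) nearest=5 d=18 new=(26,11) → blocked by [22,30]×[8,12], reject
12. q=(0,5) nearest=0 d=3 new=(0,5) → add node 6 parent=0 cost=3
13. q=(36,30) nearest=4 d=20 new=(21,16) → add node 7 parent=4 cost=20
14. q=(24,21) nearest=7 d=5 new=(24,21) → add node 8 parent=7 cost=25
15. q=(22,9) nearest=5 d=3 new=(22,9) → blocked by [22,30]×[8,12], reject
16. q=(21,6) nearest=5 d=0 → coincident, reject
17. q=(47,0) nearest=8 d=23 new=(29,16) → blocked by [24,34]×[13,20], reject
18. q=(6,30) nearest=7 d=15 new=(16,21) → blocked by [10,20]×[20,26], reject
19. q=(0,22) nearest=2 d=16 new=(6,11) → blocked by [2,8]×[6,11], reject
20. q=(32,9) nearest=5 d=11 new=(26,9) → blocked by [22,30]×[8,12], reject
21. q=(19,18) nearest=7 d=2 new=(19,18) → add node 9 parent=7 cost=22
22. q=(9,17) nearest=4 d=7 new=(11,16) → blocked by [5,12]×[16,20], reject
23. q=(16,5) nearest=3 d=4 new=(16,5) → add node 10 parent=3 cost=19
24. q=(2,1) nearest=0 d=1 new=(2,1) → add node 11 parent=0 cost=1
25. q=(9,25) nearest=9 d=10 new=(14,23) → blocked by [10,20]×[20,26], reject
26. q=(44,10) nearest=8 d=20 new=(29,16) → blocked by [24,34]×[13,20], reject
27. q=(48,4) nearest=8 d=24 new=(29,16) → blocked by [24,34]×[13,20], reject
28. q=(12,25) nearest=9 d=7 new=(14,23) → blocked by [10,20]×[20,26], reject
29. q=(10,14) nearest=4 d=6 new=(11,14) → add node 12 parent=4 cost=20
30. q=(20,0) nearest=3 d=4 new=(20,0) → add node 13 parent=3 cost=19

Node count: 14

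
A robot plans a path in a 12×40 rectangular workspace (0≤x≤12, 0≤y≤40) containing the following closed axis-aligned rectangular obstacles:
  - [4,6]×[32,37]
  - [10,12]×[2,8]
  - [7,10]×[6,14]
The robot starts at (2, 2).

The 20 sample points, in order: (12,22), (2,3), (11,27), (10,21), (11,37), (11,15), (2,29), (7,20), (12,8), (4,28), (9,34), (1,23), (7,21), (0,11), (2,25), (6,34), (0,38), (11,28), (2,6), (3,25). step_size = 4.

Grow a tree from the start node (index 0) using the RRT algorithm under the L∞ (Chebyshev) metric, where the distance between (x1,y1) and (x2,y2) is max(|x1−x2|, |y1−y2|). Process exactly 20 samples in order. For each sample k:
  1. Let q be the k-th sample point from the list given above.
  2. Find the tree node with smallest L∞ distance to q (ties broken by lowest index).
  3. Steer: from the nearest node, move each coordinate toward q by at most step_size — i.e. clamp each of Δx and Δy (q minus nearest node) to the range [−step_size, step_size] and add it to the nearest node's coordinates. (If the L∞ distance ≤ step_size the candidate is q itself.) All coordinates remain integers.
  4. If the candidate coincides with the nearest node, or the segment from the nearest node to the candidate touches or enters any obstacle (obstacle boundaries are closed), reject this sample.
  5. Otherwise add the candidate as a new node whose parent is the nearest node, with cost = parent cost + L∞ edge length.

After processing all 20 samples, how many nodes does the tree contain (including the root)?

1. q=(12,22) nearest=0 d=20 new=(6,6) → add node 1 parent=0 cost=4
2. q=(2,3) nearest=0 d=1 new=(2,3) → add node 2 parent=0 cost=1
3. q=(11,27) nearest=1 d=21 new=(10,10) → blocked by [7,10]×[6,14], reject
4. q=(10,21) nearest=1 d=15 new=(10,10) → blocked by [7,10]×[6,14], reject
5. q=(11,37) nearest=1 d=31 new=(10,10) → blocked by [7,10]×[6,14], reject
6. q=(11,15) nearest=1 d=9 new=(10,10) → blocked by [7,10]×[6,14], reject
7. q=(2,29) nearest=1 d=23 new=(2,10) → add node 3 parent=1 cost=8
8. q=(7,20) nearest=3 d=10 new=(6,14) → add node 4 parent=3 cost=12
9. q=(12,8) nearest=1 d=6 new=(10,8) → blocked by [10,12]×[2,8], reject
10. q=(4,28) nearest=4 d=14 new=(4,18) → add node 5 parent=4 cost=16
11. q=(9,34) nearest=5 d=16 new=(8,22) → add node 6 parent=5 cost=20
12. q=(1,23) nearest=5 d=5 new=(1,22) → add node 7 parent=5 cost=20
13. q=(7,21) nearest=6 d=1 new=(7,21) → add node 8 parent=6 cost=21
14. q=(0,11) nearest=3 d=2 new=(0,11) → add node 9 parent=3 cost=10
15. q=(2,25) nearest=7 d=3 new=(2,25) → add node 10 parent=7 cost=23
16. q=(6,34) nearest=10 d=9 new=(6,29) → add node 11 parent=10 cost=27
17. q=(0,38) nearest=11 d=9 new=(2,33) → add node 12 parent=11 cost=31
18. q=(11,28) nearest=11 d=5 new=(10,28) → add node 13 parent=11 cost=31
19. q=(2,6) nearest=2 d=3 new=(2,6) → add node 14 parent=2 cost=4
20. q=(3,25) nearest=10 d=1 new=(3,25) → add node 15 parent=10 cost=24

Node count: 16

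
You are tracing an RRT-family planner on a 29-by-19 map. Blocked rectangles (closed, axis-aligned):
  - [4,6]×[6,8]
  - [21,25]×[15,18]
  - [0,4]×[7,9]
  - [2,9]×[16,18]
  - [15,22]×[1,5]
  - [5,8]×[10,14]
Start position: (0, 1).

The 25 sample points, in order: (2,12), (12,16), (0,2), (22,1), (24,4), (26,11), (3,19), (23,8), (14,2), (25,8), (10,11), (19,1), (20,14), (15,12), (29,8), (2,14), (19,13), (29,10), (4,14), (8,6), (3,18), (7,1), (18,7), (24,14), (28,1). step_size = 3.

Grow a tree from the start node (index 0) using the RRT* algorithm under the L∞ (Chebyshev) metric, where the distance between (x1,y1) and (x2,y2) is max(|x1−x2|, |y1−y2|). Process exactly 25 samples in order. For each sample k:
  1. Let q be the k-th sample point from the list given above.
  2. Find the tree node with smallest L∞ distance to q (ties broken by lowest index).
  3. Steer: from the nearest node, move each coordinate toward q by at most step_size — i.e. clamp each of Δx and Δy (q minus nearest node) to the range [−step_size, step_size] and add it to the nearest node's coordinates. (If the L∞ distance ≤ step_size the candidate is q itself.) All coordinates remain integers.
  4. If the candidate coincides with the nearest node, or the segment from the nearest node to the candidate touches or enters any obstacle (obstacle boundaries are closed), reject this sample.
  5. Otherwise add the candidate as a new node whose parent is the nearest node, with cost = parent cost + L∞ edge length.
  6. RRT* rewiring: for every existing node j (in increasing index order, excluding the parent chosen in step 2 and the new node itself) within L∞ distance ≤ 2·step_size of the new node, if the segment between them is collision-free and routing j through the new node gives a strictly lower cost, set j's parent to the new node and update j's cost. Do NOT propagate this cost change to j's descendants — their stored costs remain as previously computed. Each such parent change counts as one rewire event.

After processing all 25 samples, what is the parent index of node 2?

1. q=(2,12) nearest=0 d=11 new=(2,4) → add node 1 parent=0 cost=3
2. q=(12,16) nearest=1 d=12 new=(5,7) → blocked by [4,6]×[6,8], reject
3. q=(0,2) nearest=0 d=1 new=(0,2) → add node 2 parent=0 cost=1
4. q=(22,1) nearest=1 d=20 new=(5,1) → add node 3 parent=1 cost=6
5. q=(24,4) nearest=3 d=19 new=(8,4) → add node 4 parent=3 cost=9
6. q=(26,11) nearest=4 d=18 new=(11,7) → add node 5 parent=4 cost=12
7. q=(3,19) nearest=5 d=12 new=(8,10) → blocked by [5,8]×[10,14], reject
8. q=(23,8) nearest=5 d=12 new=(14,8) → add node 6 parent=5 cost=15
9. q=(14,2) nearest=5 d=5 new=(14,4) → add node 7 parent=5 cost=15
10. q=(25,8) nearest=6 d=11 new=(17,8) → add node 8 parent=6 cost=18
11. q=(10,11) nearest=5 d=4 new=(10,10) → add node 9 parent=5 cost=15
12. q=(19,1) nearest=7 d=5 new=(17,1) → blocked by [15,22]×[1,5], reject
13. q=(20,14) nearest=6 d=6 new=(17,11) → add node 10 parent=6 cost=18
14. q=(15,12) nearest=10 d=2 new=(15,12) → add node 11 parent=10 cost=20
15. q=(29,8) nearest=8 d=12 new=(20,8) → add node 12 parent=8 cost=21
16. q=(2,14) nearest=9 d=8 new=(7,13) → blocked by [5,8]×[10,14], reject
17. q=(19,13) nearest=10 d=2 new=(19,13) → add node 13 parent=10 cost=20
18. q=(29,10) nearest=12 d=9 new=(23,10) → add node 14 parent=12 cost=24
19. q=(4,14) nearest=9 d=6 new=(7,13) → blocked by [5,8]×[10,14], reject
20. q=(8,6) nearest=4 d=2 new=(8,6) → add node 15 parent=4 cost=11
21. q=(3,18) nearest=9 d=8 new=(7,13) → blocked by [5,8]×[10,14], reject
22. q=(7,1) nearest=3 d=2 new=(7,1) → add node 16 parent=3 cost=8
23. q=(18,7) nearest=8 d=1 new=(18,7) → add node 17 parent=8 cost=19
24. q=(24,14) nearest=14 d=4 new=(24,13) → add node 18 parent=14 cost=27
25. q=(28,1) nearest=12 d=8 new=(23,5) → add node 19 parent=12 cost=24

Parent of node 2: 0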